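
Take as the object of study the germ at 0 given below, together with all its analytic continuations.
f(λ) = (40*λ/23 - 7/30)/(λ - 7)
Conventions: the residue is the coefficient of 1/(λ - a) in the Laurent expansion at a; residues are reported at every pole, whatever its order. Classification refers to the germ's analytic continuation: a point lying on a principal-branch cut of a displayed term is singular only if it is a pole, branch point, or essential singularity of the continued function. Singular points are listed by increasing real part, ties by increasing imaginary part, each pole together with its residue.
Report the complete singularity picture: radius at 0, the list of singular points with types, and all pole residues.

Radius of convergence at 0: 7.
At 7: a pole of order 1; residue 8239/690.

Denominator factor (λ - 7): pole of order 1 at 7, modulus 7.
The radius of convergence is the smallest modulus among the singular points: 7.
At the order-1 pole 7 set g(λ) = (λ - (7))*f(λ) = 40*λ/23 - 7/30.
Simple pole: residue = g(a) at a = 7, which is 8239/690.


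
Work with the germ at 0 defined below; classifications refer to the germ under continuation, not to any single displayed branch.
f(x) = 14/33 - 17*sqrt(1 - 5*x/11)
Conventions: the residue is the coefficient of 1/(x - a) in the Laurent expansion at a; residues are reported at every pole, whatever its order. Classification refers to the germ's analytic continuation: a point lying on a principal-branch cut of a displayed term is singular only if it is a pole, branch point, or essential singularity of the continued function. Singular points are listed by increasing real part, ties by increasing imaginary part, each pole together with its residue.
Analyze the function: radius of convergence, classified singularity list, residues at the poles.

Branch term (-17)*sqrt(1 - x/(11/5)): its argument vanishes at x = 11/5, a square-root branch point, modulus 11/5.
The radius of convergence is the smallest modulus among the singular points: 11/5.

Radius of convergence at 0: 11/5.
At 11/5: an algebraic (square-root) branch point.


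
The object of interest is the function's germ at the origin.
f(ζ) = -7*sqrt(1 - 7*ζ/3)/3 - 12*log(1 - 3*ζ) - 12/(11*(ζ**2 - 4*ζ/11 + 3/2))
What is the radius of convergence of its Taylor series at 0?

Denominator factor (ζ**2 - 4*ζ/11 + 3/2): discriminant -710/121, complex-conjugate roots (2/11) + ((1/22)*sqrt(710))*i and (2/11) - ((1/22)*sqrt(710))*i; poles of order 1, moduli (1/2)*sqrt(6) and (1/2)*sqrt(6).
Branch term (-12)*log(1 - ζ/(1/3)): its argument vanishes at ζ = 1/3, a logarithmic branch point, modulus 1/3.
Branch term (-7/3)*sqrt(1 - ζ/(3/7)): its argument vanishes at ζ = 3/7, a square-root branch point, modulus 3/7.
The radius of convergence is the smallest modulus among the singular points: 1/3.

The radius of convergence is 1/3.


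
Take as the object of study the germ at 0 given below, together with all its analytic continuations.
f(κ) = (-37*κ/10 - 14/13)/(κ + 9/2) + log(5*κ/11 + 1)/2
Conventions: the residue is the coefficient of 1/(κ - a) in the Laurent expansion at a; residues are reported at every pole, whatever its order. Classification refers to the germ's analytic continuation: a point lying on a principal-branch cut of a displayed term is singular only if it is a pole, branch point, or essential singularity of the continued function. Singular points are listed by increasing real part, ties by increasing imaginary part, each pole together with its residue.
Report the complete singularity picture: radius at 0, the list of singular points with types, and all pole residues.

Radius of convergence at 0: 11/5.
At -9/2: a pole of order 1; residue 4049/260.
At -11/5: a logarithmic branch point.

Denominator factor (κ + 9/2): pole of order 1 at -9/2, modulus 9/2.
Branch term (1/2)*log(1 - κ/(-11/5)): its argument vanishes at κ = -11/5, a logarithmic branch point, modulus 11/5.
The radius of convergence is the smallest modulus among the singular points: 11/5.
The branch term is analytic at -9/2 and contributes nothing to the residue; only the rational part matters.
At the order-1 pole -9/2 set g(κ) = (κ - (-9/2))*(rational part) = -37*κ/10 - 14/13.
Simple pole: residue = g(a) at a = -9/2, which is 4049/260.
List the singular points by increasing real part (a conjugate pair: the negative imaginary part first).


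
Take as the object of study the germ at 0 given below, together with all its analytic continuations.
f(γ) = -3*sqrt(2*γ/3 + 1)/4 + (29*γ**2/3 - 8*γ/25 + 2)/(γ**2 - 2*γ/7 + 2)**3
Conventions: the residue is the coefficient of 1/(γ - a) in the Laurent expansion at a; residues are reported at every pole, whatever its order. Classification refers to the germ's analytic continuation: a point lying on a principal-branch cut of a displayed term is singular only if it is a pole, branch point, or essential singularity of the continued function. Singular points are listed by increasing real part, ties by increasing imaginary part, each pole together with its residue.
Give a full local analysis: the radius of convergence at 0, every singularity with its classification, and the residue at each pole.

Denominator factor (γ**2 - 2*γ/7 + 2)^3: discriminant -388/49, complex-conjugate roots (1/7) + ((1/7)*sqrt(97))*i and (1/7) - ((1/7)*sqrt(97))*i; poles of order 3, moduli sqrt(2) and sqrt(2).
Branch term (-3/4)*sqrt(1 - γ/(-3/2)): its argument vanishes at γ = -3/2, a square-root branch point, modulus 3/2.
The radius of convergence is the smallest modulus among the singular points: sqrt(2).
The branch term is analytic at (1/7) - ((1/7)*sqrt(97))*i and contributes nothing to the residue; only the rational part matters.
The factor γ**2 - 2*γ/7 + 2 splits as (γ - a)(γ - a') with a = (1/7) - ((1/7)*sqrt(97))*i, a' = (1/7) + ((1/7)*sqrt(97))*i. At the order-3 pole a set g(γ) = (γ - a)^3*(rational part) = [29*γ**2/3 - 8*γ/25 + 2] / (γ - a')^3.
Order-3 pole: residue = g''(a)/2; g''((1/7) - ((1/7)*sqrt(97))*i) = ((16128889/273801900)*sqrt(97))*i, so the residue is ((16128889/547603800)*sqrt(97))*i.
The branch term is analytic at (1/7) + ((1/7)*sqrt(97))*i and contributes nothing to the residue; only the rational part matters.
The factor γ**2 - 2*γ/7 + 2 splits as (γ - a)(γ - a') with a = (1/7) + ((1/7)*sqrt(97))*i, a' = (1/7) - ((1/7)*sqrt(97))*i. At the order-3 pole a set g(γ) = (γ - a)^3*(rational part) = [29*γ**2/3 - 8*γ/25 + 2] / (γ - a')^3.
Order-3 pole: residue = g''(a)/2; g''((1/7) + ((1/7)*sqrt(97))*i) = -((16128889/273801900)*sqrt(97))*i, so the residue is -((16128889/547603800)*sqrt(97))*i.
List the singular points by increasing real part (a conjugate pair: the negative imaginary part first).

Radius of convergence at 0: sqrt(2).
At -3/2: an algebraic (square-root) branch point.
At (1/7) - ((1/7)*sqrt(97))*i: a pole of order 3; residue ((16128889/547603800)*sqrt(97))*i.
At (1/7) + ((1/7)*sqrt(97))*i: a pole of order 3; residue -((16128889/547603800)*sqrt(97))*i.


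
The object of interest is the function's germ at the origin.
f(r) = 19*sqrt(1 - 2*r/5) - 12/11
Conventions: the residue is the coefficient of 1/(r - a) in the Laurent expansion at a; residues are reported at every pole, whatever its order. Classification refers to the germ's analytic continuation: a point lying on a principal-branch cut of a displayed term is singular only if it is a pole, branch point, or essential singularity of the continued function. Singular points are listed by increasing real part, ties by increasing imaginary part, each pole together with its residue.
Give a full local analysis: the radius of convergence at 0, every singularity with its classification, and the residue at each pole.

Radius of convergence at 0: 5/2.
At 5/2: an algebraic (square-root) branch point.

Branch term (19)*sqrt(1 - r/(5/2)): its argument vanishes at r = 5/2, a square-root branch point, modulus 5/2.
The radius of convergence is the smallest modulus among the singular points: 5/2.


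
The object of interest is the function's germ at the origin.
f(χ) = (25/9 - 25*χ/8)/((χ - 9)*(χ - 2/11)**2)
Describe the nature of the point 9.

The denominator factor χ - 9 vanishes at 9 and appears to the power 1; the numerator there equals -1825/72, nonzero, and no other factor vanishes.
Hence a pole whose order is the multiplicity, 1.

The point is a pole of order 1.


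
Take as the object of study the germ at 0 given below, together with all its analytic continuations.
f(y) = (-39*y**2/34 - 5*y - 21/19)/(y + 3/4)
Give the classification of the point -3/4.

The denominator factor y + 3/4 vanishes at -3/4 and appears to the power 1; the numerator there equals 20667/10336, nonzero, and no other factor vanishes.
Hence a pole whose order is the multiplicity, 1.

The point is a pole of order 1.


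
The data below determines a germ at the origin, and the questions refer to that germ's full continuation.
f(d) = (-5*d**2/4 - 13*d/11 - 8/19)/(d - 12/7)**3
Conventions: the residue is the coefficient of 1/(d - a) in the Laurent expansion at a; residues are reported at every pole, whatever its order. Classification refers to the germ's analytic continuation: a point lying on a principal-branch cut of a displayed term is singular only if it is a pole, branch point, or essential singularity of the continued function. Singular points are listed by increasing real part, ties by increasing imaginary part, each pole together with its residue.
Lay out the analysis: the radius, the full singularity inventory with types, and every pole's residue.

Radius of convergence at 0: 12/7.
At 12/7: a pole of order 3; residue -5/4.

Denominator factor (d - 12/7)^3: pole of order 3 at 12/7, modulus 12/7.
The radius of convergence is the smallest modulus among the singular points: 12/7.
At the order-3 pole 12/7 set g(d) = (d - (12/7))^3*f(d) = -5*d**2/4 - 13*d/11 - 8/19.
Order-3 pole: residue = g''(a)/2; g''(12/7) = -5/2, so the residue is -5/4.


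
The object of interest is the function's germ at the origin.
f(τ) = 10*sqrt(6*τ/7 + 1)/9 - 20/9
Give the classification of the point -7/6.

The point is an algebraic (square-root) branch point.

The term (10/9)*sqrt(1 - τ/(-7/6)) has argument 1 - -7/6/(-7/6) = 0 at -7/6: a square-root (algebraic, two-sheeted) branch point; the remaining terms are analytic or single-valued there.


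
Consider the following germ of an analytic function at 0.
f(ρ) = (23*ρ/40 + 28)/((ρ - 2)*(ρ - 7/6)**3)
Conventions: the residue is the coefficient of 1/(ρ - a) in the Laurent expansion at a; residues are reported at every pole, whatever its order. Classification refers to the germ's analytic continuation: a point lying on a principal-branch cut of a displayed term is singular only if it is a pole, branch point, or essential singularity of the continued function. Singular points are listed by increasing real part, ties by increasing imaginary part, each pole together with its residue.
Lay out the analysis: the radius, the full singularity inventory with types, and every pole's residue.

Denominator factor (ρ - 2): pole of order 1 at 2, modulus 2.
Denominator factor (ρ - 7/6)^3: pole of order 3 at 7/6, modulus 7/6.
The radius of convergence is the smallest modulus among the singular points: 7/6.
At the order-3 pole 7/6 set g(ρ) = (ρ - (7/6))^3*f(ρ) = (23*ρ/40 + 28)/(ρ - 2).
Order-3 pole: residue = g''(a)/2; g''(7/6) = -62964/625, so the residue is -31482/625.
At the order-1 pole 2 set g(ρ) = (ρ - (2))*f(ρ) = (23*ρ/40 + 28)/(ρ - 7/6)**3.
Simple pole: residue = g(a) at a = 2, which is 31482/625.
List the singular points by increasing real part (a conjugate pair: the negative imaginary part first).

Radius of convergence at 0: 7/6.
At 7/6: a pole of order 3; residue -31482/625.
At 2: a pole of order 1; residue 31482/625.


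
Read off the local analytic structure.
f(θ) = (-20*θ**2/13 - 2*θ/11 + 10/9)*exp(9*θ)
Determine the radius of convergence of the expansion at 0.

The factor exp(9*θ) is entire and contributes no finite singular point.
The polynomial part has no poles.
No finite singular points: the Taylor series at 0 converges everywhere.

The radius of convergence is infinite.


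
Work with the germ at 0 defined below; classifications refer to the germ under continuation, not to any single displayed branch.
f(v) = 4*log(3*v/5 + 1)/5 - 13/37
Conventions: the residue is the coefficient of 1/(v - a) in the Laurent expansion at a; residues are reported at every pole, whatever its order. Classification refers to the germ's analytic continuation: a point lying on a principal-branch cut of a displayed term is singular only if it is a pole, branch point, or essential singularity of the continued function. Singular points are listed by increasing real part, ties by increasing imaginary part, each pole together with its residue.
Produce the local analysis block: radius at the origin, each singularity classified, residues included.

Branch term (4/5)*log(1 - v/(-5/3)): its argument vanishes at v = -5/3, a logarithmic branch point, modulus 5/3.
The radius of convergence is the smallest modulus among the singular points: 5/3.

Radius of convergence at 0: 5/3.
At -5/3: a logarithmic branch point.


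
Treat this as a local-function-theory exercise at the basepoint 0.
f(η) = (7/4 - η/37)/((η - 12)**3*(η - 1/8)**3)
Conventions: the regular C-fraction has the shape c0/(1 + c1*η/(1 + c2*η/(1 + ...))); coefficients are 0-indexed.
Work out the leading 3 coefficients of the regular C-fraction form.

Taylor coefficients (expand at 0): a_0 = 14/27, a_1 = 8369/666, a_2 = 2422171/11988.
c0 = a_0 = 14/27. Peel one level at a time: if S = 1 + c*η/S' with S'(0) = 1, then c is the η-coefficient of S and S' = c*η/(S - 1).
S_1 = c0/f = 1 + (-25107/1036)*η + (636399769/3219888)*η^2 + ...; c1 = -25107/1036.
S_2 = c1*η/(S_1 - 1) = 1 + (636399769/78032556)*η + ...; c2 = 636399769/78032556.

The regular C-fraction coefficients are [14/27, -25107/1036, 636399769/78032556].


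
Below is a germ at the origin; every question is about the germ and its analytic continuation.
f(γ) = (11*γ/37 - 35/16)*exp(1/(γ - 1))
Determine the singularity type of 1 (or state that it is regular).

The point is an essential singularity.

The exponent 1/(γ - (1)) has a pole at 1, so exp(1/(γ - (1))) takes every nonzero value near it: an essential singularity (not a pole of any order).


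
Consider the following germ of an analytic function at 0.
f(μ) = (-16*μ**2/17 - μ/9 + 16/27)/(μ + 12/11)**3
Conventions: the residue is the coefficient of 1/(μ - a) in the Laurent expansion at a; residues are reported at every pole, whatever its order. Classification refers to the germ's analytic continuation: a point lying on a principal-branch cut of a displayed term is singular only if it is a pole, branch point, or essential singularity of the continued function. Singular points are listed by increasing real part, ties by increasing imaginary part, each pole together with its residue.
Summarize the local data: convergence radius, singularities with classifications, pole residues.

Radius of convergence at 0: 12/11.
At -12/11: a pole of order 3; residue -16/17.

Denominator factor (μ + 12/11)^3: pole of order 3 at -12/11, modulus 12/11.
The radius of convergence is the smallest modulus among the singular points: 12/11.
At the order-3 pole -12/11 set g(μ) = (μ - (-12/11))^3*f(μ) = -16*μ**2/17 - μ/9 + 16/27.
Order-3 pole: residue = g''(a)/2; g''(-12/11) = -32/17, so the residue is -16/17.


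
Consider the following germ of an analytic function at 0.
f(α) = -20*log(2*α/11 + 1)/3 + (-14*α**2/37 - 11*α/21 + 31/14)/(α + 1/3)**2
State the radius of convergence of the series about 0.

Denominator factor (α + 1/3)^2: pole of order 2 at -1/3, modulus 1/3.
Branch term (-20/3)*log(1 - α/(-11/2)): its argument vanishes at α = -11/2, a logarithmic branch point, modulus 11/2.
The radius of convergence is the smallest modulus among the singular points: 1/3.

The radius of convergence is 1/3.


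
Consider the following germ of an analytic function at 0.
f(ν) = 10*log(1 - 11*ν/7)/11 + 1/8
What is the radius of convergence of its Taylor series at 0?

The radius of convergence is 7/11.

Branch term (10/11)*log(1 - ν/(7/11)): its argument vanishes at ν = 7/11, a logarithmic branch point, modulus 7/11.
The radius of convergence is the smallest modulus among the singular points: 7/11.


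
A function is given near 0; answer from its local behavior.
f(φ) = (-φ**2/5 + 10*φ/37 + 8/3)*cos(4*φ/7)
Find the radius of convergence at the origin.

The radius of convergence is infinite.

The factor cos(4*φ/7) is entire and contributes no finite singular point.
The polynomial part has no poles.
No finite singular points: the Taylor series at 0 converges everywhere.


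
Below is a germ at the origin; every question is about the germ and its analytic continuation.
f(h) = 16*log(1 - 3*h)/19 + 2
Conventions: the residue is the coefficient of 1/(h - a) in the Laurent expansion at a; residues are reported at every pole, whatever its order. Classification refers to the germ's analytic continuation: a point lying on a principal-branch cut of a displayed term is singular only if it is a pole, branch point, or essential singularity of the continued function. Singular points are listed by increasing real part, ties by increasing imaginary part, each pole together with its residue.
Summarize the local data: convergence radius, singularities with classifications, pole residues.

Branch term (16/19)*log(1 - h/(1/3)): its argument vanishes at h = 1/3, a logarithmic branch point, modulus 1/3.
The radius of convergence is the smallest modulus among the singular points: 1/3.

Radius of convergence at 0: 1/3.
At 1/3: a logarithmic branch point.


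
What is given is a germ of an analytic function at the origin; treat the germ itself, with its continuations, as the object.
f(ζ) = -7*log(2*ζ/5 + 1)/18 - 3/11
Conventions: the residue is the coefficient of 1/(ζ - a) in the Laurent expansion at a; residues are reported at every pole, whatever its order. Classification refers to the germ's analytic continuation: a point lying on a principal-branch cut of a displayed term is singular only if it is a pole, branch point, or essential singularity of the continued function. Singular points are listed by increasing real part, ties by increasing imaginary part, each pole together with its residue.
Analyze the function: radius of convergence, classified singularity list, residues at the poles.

Branch term (-7/18)*log(1 - ζ/(-5/2)): its argument vanishes at ζ = -5/2, a logarithmic branch point, modulus 5/2.
The radius of convergence is the smallest modulus among the singular points: 5/2.

Radius of convergence at 0: 5/2.
At -5/2: a logarithmic branch point.


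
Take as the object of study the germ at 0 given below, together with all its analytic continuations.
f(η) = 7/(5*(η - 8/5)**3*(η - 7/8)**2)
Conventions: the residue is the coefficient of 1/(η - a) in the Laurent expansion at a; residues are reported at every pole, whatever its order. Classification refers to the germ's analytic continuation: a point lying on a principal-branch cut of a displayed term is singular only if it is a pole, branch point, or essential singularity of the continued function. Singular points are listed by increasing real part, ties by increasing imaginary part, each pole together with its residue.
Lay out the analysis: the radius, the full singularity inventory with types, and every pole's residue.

Radius of convergence at 0: 7/8.
At 7/8: a pole of order 2; residue -10752000/707281.
At 8/5: a pole of order 3; residue 10752000/707281.

Denominator factor (η - 7/8)^2: pole of order 2 at 7/8, modulus 7/8.
Denominator factor (η - 8/5)^3: pole of order 3 at 8/5, modulus 8/5.
The radius of convergence is the smallest modulus among the singular points: 7/8.
At the order-2 pole 7/8 set g(η) = (η - (7/8))^2*f(η) = 7/(5*(η - 8/5)**3).
Order-2 pole: residue = g'(a); g'(7/8) = -10752000/707281, so the residue is -10752000/707281.
At the order-3 pole 8/5 set g(η) = (η - (8/5))^3*f(η) = 7/(5*(η - 7/8)**2).
Order-3 pole: residue = g''(a)/2; g''(8/5) = 21504000/707281, so the residue is 10752000/707281.
List the singular points by increasing real part (a conjugate pair: the negative imaginary part first).


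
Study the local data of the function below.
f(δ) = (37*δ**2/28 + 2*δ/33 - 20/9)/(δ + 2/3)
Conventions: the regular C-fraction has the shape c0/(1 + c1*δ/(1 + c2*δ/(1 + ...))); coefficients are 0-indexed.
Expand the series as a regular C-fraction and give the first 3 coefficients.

The regular C-fraction coefficients are [-10/3, 84/55, -71859/172480].

Taylor coefficients (expand at 0): a_0 = -10/3, a_1 = 56/11, a_2 = -3483/616.
c0 = a_0 = -10/3. Peel one level at a time: if S = 1 + c*δ/S' with S'(0) = 1, then c is the δ-coefficient of S and S' = c*δ/(S - 1).
S_1 = c0/f = 1 + (84/55)*δ + (215577/338800)*δ^2 + ...; c1 = 84/55.
S_2 = c1*δ/(S_1 - 1) = 1 + (-71859/172480)*δ + ...; c2 = -71859/172480.


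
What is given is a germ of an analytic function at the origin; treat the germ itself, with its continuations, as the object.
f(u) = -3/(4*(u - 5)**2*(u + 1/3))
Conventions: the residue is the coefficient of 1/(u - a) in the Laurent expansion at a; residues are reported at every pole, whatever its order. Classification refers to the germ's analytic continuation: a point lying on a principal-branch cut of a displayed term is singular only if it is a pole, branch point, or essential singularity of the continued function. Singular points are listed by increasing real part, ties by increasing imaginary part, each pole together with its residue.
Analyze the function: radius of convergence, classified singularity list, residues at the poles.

Denominator factor (u - 5)^2: pole of order 2 at 5, modulus 5.
Denominator factor (u + 1/3): pole of order 1 at -1/3, modulus 1/3.
The radius of convergence is the smallest modulus among the singular points: 1/3.
At the order-1 pole -1/3 set g(u) = (u - (-1/3))*f(u) = -3/(4*(u - 5)**2).
Simple pole: residue = g(a) at a = -1/3, which is -27/1024.
At the order-2 pole 5 set g(u) = (u - (5))^2*f(u) = -3/(4*(u + 1/3)).
Order-2 pole: residue = g'(a); g'(5) = 27/1024, so the residue is 27/1024.
List the singular points by increasing real part (a conjugate pair: the negative imaginary part first).

Radius of convergence at 0: 1/3.
At -1/3: a pole of order 1; residue -27/1024.
At 5: a pole of order 2; residue 27/1024.


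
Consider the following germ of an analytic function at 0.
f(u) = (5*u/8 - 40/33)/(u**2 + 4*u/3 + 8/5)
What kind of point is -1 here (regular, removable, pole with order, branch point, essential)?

Denominator factors: u**2 + 4*u/3 + 8/5 = 19/15 at u = -1 — none vanishes.
So the germ continues analytically to -1.

The point is a regular point.


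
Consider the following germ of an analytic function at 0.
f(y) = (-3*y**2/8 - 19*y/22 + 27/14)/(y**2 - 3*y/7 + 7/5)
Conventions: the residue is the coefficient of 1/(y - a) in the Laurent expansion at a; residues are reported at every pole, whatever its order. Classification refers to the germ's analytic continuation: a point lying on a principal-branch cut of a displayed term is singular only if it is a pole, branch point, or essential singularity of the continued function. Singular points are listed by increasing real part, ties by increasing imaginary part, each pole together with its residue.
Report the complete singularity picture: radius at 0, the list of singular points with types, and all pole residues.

Denominator factor (y**2 - 3*y/7 + 7/5): discriminant -1327/245, complex-conjugate roots (3/14) + ((1/70)*sqrt(6635))*i and (3/14) - ((1/70)*sqrt(6635))*i; poles of order 1, moduli (1/5)*sqrt(35) and (1/5)*sqrt(35).
The radius of convergence is the smallest modulus among the singular points: (1/5)*sqrt(35).
The factor y**2 - 3*y/7 + 7/5 splits as (y - a)(y - a') with a = (3/14) - ((1/70)*sqrt(6635))*i, a' = (3/14) + ((1/70)*sqrt(6635))*i. At the order-1 pole a set g(y) = (y - a)*f(y) = [-3*y**2/8 - 19*y/22 + 27/14] / (y - a').
Simple pole: residue = g(a) at a = (3/14) - ((1/70)*sqrt(6635))*i, which is (-631/1232) + ((96333/8174320)*sqrt(6635))*i.
The factor y**2 - 3*y/7 + 7/5 splits as (y - a)(y - a') with a = (3/14) + ((1/70)*sqrt(6635))*i, a' = (3/14) - ((1/70)*sqrt(6635))*i. At the order-1 pole a set g(y) = (y - a)*f(y) = [-3*y**2/8 - 19*y/22 + 27/14] / (y - a').
Simple pole: residue = g(a) at a = (3/14) + ((1/70)*sqrt(6635))*i, which is (-631/1232) - ((96333/8174320)*sqrt(6635))*i.
List the singular points by increasing real part (a conjugate pair: the negative imaginary part first).

Radius of convergence at 0: (1/5)*sqrt(35).
At (3/14) - ((1/70)*sqrt(6635))*i: a pole of order 1; residue (-631/1232) + ((96333/8174320)*sqrt(6635))*i.
At (3/14) + ((1/70)*sqrt(6635))*i: a pole of order 1; residue (-631/1232) - ((96333/8174320)*sqrt(6635))*i.


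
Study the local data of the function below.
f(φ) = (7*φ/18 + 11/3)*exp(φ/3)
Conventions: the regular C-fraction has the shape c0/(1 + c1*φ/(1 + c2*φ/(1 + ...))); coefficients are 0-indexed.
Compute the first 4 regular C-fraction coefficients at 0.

The regular C-fraction coefficients are [11/3, -29/66, 445/1914, -7667/116145].

Taylor coefficients (expand at 0): a_0 = 11/3, a_1 = 29/18, a_2 = 1/3, a_3 = 43/972.
c0 = a_0 = 11/3. Peel one level at a time: if S = 1 + c*φ/S' with S'(0) = 1, then c is the φ-coefficient of S and S' = c*φ/(S - 1).
S_1 = c0/f = 1 + (-29/66)*φ + (445/4356)*φ^2 + ...; c1 = -29/66.
S_2 = c1*φ/(S_1 - 1) = 1 + (445/1914)*φ + (697/45414)*φ^2 + ...; c2 = 445/1914.
S_3 = c2*φ/(S_2 - 1) = 1 + (-7667/116145)*φ + ...; c3 = -7667/116145.


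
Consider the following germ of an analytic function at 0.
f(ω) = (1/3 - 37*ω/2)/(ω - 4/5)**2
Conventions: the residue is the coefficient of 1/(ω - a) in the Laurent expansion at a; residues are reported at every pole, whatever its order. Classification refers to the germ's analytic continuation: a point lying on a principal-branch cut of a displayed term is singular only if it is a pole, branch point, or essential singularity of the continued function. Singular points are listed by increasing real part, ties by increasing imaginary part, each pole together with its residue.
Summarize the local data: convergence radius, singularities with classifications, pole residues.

Radius of convergence at 0: 4/5.
At 4/5: a pole of order 2; residue -37/2.

Denominator factor (ω - 4/5)^2: pole of order 2 at 4/5, modulus 4/5.
The radius of convergence is the smallest modulus among the singular points: 4/5.
At the order-2 pole 4/5 set g(ω) = (ω - (4/5))^2*f(ω) = 1/3 - 37*ω/2.
Order-2 pole: residue = g'(a); g'(4/5) = -37/2, so the residue is -37/2.


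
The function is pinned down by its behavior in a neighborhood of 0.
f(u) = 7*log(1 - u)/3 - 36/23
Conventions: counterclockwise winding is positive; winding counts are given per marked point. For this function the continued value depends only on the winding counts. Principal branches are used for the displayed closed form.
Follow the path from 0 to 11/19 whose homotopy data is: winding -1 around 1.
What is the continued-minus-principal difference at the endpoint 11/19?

Continued minus principal equals -(14/3)*pi*i.

The rational part is single-valued and drops out of the difference; each branch term changes only by its own monodromy.
(7/3)*log(1 - u/(1)): each positive loop around 1 adds 2*pi*i to the log, so winding -1 contributes (7/3)*(-1)*2*pi*i = -(14/3)*pi*i.
Summing the contributions at u = 11/19 gives -(14/3)*pi*i.


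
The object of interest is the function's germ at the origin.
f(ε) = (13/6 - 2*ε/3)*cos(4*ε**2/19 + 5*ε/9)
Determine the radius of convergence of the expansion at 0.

The factor cos(4*ε**2/19 + 5*ε/9) is entire and contributes no finite singular point.
The polynomial part has no poles.
No finite singular points: the Taylor series at 0 converges everywhere.

The radius of convergence is infinite.


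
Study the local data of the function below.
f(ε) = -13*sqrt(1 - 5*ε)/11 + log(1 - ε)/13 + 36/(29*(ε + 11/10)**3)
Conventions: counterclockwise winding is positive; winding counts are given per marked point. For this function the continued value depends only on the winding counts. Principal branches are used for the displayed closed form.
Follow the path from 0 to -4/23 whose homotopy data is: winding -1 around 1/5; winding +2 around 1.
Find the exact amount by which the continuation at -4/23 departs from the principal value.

Continued minus principal equals ((26/253)*sqrt(989)) + ((4/13)*pi)*i.

The rational part is single-valued and drops out of the difference; each branch term changes only by its own monodromy.
(1/13)*log(1 - ε/(1)): each positive loop around 1 adds 2*pi*i to the log, so winding +2 contributes (1/13)*(2)*2*pi*i = (4/13)*pi*i.
(-13/11)*sqrt(1 - ε/(1/5)): winding -1 is odd, the square root flips sign, contributing -2*(-13/11)*sqrt(1 - (-4/23)/(1/5)) = -2*(-13/11)*sqrt(43/23) = (26/253)*sqrt(989).
Summing the contributions at ε = -4/23 gives ((26/253)*sqrt(989)) + ((4/13)*pi)*i.


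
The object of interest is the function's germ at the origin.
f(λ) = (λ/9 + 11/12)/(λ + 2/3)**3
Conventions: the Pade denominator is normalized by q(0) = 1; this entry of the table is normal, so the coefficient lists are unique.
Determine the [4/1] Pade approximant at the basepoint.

The Pade approximant has numerator coefficients [99/32, -79539/11240, 2112291/179840, -34911/2248, 10420407/719360]; denominator coefficients [1, 5877/2810].

Taylor coefficients needed (expand at 0): a_0 = 99/32, a_1 = -867/64, a_2 = 2565/64, a_3 = -12717/128, a_4 = 113805/512, a_5 = -476037/1024.
Write the denominator as Q(λ) = 1 + q1*λ. Requiring Q*f - P = O(λ^6) with deg P <= 4 kills the coefficients of λ^5..λ^5 in Q*f:
  λ^5: a_5 + q1*a_4 = 0, i.e. -476037/1024 + (113805/512)*q1 = 0.
Solving this linear system: q1 = 5877/2810.
The numerator is Q*f truncated at degree 4: P0 = a_0 = 99/32; P1 = a_1 + q1*a_0 = -79539/11240; P2 = a_2 + q1*a_1 = 2112291/179840; P3 = a_3 + q1*a_2 = -34911/2248; P4 = a_4 + q1*a_3 = 10420407/719360.


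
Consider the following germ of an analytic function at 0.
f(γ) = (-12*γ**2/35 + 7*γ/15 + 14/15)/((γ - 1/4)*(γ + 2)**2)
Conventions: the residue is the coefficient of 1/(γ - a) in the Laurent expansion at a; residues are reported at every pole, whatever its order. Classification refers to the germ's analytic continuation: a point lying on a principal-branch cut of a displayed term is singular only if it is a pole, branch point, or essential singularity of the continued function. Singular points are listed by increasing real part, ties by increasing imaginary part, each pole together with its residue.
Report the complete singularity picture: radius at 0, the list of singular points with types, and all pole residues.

Denominator factor (γ + 2)^2: pole of order 2 at -2, modulus 2.
Denominator factor (γ - 1/4): pole of order 1 at 1/4, modulus 1/4.
The radius of convergence is the smallest modulus among the singular points: 1/4.
At the order-2 pole -2 set g(γ) = (γ - (-2))^2*f(γ) = (-12*γ**2/35 + 7*γ/15 + 14/15)/(γ - 1/4).
Order-2 pole: residue = g'(a); g'(-2) = -172/315, so the residue is -172/315.
At the order-1 pole 1/4 set g(γ) = (γ - (1/4))*f(γ) = (-12*γ**2/35 + 7*γ/15 + 14/15)/(γ + 2)**2.
Simple pole: residue = g(a) at a = 1/4, which is 64/315.
List the singular points by increasing real part (a conjugate pair: the negative imaginary part first).

Radius of convergence at 0: 1/4.
At -2: a pole of order 2; residue -172/315.
At 1/4: a pole of order 1; residue 64/315.


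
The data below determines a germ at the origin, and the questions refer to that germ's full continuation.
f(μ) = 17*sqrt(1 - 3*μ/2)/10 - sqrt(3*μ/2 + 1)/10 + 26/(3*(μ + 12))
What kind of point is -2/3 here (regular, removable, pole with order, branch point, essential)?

The point is an algebraic (square-root) branch point.

The term (-1/10)*sqrt(1 - μ/(-2/3)) has argument 1 - -2/3/(-2/3) = 0 at -2/3: a square-root (algebraic, two-sheeted) branch point; the remaining terms are analytic or single-valued there.


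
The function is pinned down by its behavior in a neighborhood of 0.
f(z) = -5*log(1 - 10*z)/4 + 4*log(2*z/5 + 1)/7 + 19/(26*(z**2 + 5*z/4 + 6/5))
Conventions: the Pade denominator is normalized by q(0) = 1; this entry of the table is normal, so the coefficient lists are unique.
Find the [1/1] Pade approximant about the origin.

The Pade approximant has numerator coefficients [95/156, 19343641544/2163288855]; denominator coefficients [1, -984491777/190179240].

Taylor coefficients needed (expand at 0): a_0 = 95/156, a_1 = 1584827/131040, a_2 = 984491777/15724800.
Write the denominator as Q(z) = 1 + q1*z. Requiring Q*f - P = O(z^3) with deg P <= 1 kills the coefficients of z^2..z^2 in Q*f:
  z^2: a_2 + q1*a_1 = 0, i.e. 984491777/15724800 + (1584827/131040)*q1 = 0.
Solving this linear system: q1 = -984491777/190179240.
The numerator is Q*f truncated at degree 1: P0 = a_0 = 95/156; P1 = a_1 + q1*a_0 = 19343641544/2163288855.


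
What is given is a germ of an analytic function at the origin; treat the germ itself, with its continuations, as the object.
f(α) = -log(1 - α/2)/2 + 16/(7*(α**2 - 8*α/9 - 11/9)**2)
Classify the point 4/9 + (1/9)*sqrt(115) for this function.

The point is a pole of order 2.

The denominator factor α**2 - 8*α/9 - 11/9 vanishes at 4/9 + (1/9)*sqrt(115) and appears to the power 2; the numerator there equals 16/7, nonzero, and no other factor vanishes.
The branch terms are analytic at this point.
Hence a pole whose order is the multiplicity, 2.


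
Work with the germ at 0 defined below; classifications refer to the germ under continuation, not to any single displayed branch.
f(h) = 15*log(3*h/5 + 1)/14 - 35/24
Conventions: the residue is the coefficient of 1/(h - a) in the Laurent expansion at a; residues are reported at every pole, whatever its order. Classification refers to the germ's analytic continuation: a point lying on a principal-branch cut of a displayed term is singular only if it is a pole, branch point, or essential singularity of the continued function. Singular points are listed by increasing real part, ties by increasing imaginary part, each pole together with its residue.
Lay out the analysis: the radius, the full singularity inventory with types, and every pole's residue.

Radius of convergence at 0: 5/3.
At -5/3: a logarithmic branch point.

Branch term (15/14)*log(1 - h/(-5/3)): its argument vanishes at h = -5/3, a logarithmic branch point, modulus 5/3.
The radius of convergence is the smallest modulus among the singular points: 5/3.


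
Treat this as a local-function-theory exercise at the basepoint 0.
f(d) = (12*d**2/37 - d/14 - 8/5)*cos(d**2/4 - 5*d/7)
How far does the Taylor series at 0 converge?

The radius of convergence is infinite.

The factor cos(d**2/4 - 5*d/7) is entire and contributes no finite singular point.
The polynomial part has no poles.
No finite singular points: the Taylor series at 0 converges everywhere.


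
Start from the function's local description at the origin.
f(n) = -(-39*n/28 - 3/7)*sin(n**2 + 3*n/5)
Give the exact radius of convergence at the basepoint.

The factor -sin(n**2 + 3*n/5) is entire and contributes no finite singular point.
The polynomial part has no poles.
No finite singular points: the Taylor series at 0 converges everywhere.

The radius of convergence is infinite.


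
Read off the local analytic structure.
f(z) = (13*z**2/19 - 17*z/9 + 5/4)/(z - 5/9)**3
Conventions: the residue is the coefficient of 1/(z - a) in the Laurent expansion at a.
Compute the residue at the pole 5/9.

At the order-3 pole 5/9 set g(z) = (z - (5/9))^3*f(z) = 13*z**2/19 - 17*z/9 + 5/4.
Order-3 pole: residue = g''(a)/2; g''(5/9) = 26/19, so the residue is 13/19.

The residue is 13/19.


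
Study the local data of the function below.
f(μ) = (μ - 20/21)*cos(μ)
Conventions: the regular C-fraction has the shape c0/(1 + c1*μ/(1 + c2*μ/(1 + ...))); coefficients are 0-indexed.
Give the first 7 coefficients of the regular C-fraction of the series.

The regular C-fraction coefficients are [-20/21, 21/20, -641/420, 10/21, 175/641, 9961/12820, -42349/39844].

Taylor coefficients (expand at 0): a_0 = -20/21, a_1 = 1, a_2 = 10/21, a_3 = -1/2, a_4 = -5/126, a_5 = 1/24, a_6 = 1/756.
c0 = a_0 = -20/21. Peel one level at a time: if S = 1 + c*μ/S' with S'(0) = 1, then c is the μ-coefficient of S and S' = c*μ/(S - 1).
S_1 = c0/f = 1 + (21/20)*μ + (641/400)*μ^2 + ...; c1 = 21/20.
S_2 = c1*μ/(S_1 - 1) = 1 + (-641/420)*μ + (641/882)*μ^2 + ...; c2 = -641/420.
S_3 = c2*μ/(S_2 - 1) = 1 + (10/21)*μ + (-250/1923)*μ^2 + ...; c3 = 10/21.
S_4 = c3*μ/(S_3 - 1) = 1 + (175/641)*μ + (-348635/1643524)*μ^2 + ...; c4 = 175/641.
S_5 = c4*μ/(S_4 - 1) = 1 + (9961/12820)*μ + (42349/51280)*μ^2 + ...; c5 = 9961/12820.
S_6 = c5*μ/(S_5 - 1) = 1 + (-42349/39844)*μ + ...; c6 = -42349/39844.


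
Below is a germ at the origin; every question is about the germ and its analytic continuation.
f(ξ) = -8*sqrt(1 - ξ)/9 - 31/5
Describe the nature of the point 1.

The point is an algebraic (square-root) branch point.

The term (-8/9)*sqrt(1 - ξ/(1)) has argument 1 - 1/(1) = 0 at 1: a square-root (algebraic, two-sheeted) branch point; the remaining terms are analytic or single-valued there.


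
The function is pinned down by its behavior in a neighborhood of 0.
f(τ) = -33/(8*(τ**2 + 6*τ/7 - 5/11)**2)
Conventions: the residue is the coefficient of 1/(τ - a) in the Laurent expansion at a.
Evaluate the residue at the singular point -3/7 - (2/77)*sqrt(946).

The residue is -(124509/1893376)*sqrt(946).

The factor τ**2 + 6*τ/7 - 5/11 splits as (τ - a)(τ - a') with a = -3/7 - (2/77)*sqrt(946), a' = -3/7 + (2/77)*sqrt(946). At the order-2 pole a set g(τ) = (τ - a)^2*f(τ) = [-33/8] / (τ - a')^2.
Order-2 pole: residue = g'(a); g'(-3/7 - (2/77)*sqrt(946)) = -(124509/1893376)*sqrt(946), so the residue is -(124509/1893376)*sqrt(946).


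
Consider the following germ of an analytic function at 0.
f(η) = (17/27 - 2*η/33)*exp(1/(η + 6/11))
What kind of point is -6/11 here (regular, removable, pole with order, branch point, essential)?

The point is an essential singularity.

The exponent 1/(η - (-6/11)) has a pole at -6/11, so exp(1/(η - (-6/11))) takes every nonzero value near it: an essential singularity (not a pole of any order).


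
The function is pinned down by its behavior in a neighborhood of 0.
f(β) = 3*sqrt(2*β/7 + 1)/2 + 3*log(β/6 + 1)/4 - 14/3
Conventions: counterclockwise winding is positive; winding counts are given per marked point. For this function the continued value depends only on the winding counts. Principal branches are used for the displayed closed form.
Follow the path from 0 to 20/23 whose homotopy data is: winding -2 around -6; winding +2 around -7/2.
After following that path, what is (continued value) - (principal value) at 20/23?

Continued minus principal equals -(3)*pi*i.

The rational part is single-valued and drops out of the difference; each branch term changes only by its own monodromy.
(3/2)*sqrt(1 - β/(-7/2)): winding +2 is even, the square root returns to the same sheet, contribution 0.
(3/4)*log(1 - β/(-6)): each positive loop around -6 adds 2*pi*i to the log, so winding -2 contributes (3/4)*(-2)*2*pi*i = -(3)*pi*i.
Summing the contributions at β = 20/23 gives -(3)*pi*i.


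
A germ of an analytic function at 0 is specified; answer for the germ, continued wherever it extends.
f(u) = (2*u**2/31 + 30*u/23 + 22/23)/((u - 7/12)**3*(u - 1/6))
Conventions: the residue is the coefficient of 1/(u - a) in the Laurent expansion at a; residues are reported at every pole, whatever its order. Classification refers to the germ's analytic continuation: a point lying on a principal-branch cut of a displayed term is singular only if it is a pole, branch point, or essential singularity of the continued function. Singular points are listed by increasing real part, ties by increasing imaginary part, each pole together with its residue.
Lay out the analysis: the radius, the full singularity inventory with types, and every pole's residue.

Radius of convergence at 0: 1/6.
At 1/6: a pole of order 1; residue -1448544/89125.
At 7/12: a pole of order 3; residue 1448544/89125.

Denominator factor (u - 1/6): pole of order 1 at 1/6, modulus 1/6.
Denominator factor (u - 7/12)^3: pole of order 3 at 7/12, modulus 7/12.
The radius of convergence is the smallest modulus among the singular points: 1/6.
At the order-1 pole 1/6 set g(u) = (u - (1/6))*f(u) = (2*u**2/31 + 30*u/23 + 22/23)/(u - 7/12)**3.
Simple pole: residue = g(a) at a = 1/6, which is -1448544/89125.
At the order-3 pole 7/12 set g(u) = (u - (7/12))^3*f(u) = (2*u**2/31 + 30*u/23 + 22/23)/(u - 1/6).
Order-3 pole: residue = g''(a)/2; g''(7/12) = 2897088/89125, so the residue is 1448544/89125.
List the singular points by increasing real part (a conjugate pair: the negative imaginary part first).
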